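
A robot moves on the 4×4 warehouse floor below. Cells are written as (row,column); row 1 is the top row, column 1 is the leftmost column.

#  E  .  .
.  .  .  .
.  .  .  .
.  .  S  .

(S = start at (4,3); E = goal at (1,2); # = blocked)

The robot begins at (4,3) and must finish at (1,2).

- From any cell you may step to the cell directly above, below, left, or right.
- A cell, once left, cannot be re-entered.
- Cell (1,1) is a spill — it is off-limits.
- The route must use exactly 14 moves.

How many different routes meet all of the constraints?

Need simple routes of exactly 14 moves from (4,3) to (1,2) (Manhattan distance 4, so 5 moves are spent on a detour and 5 undoing it).
Enumerating: (4,3) (4,4) (3,4) (2,4) (1,4) (1,3) (2,3) (3,3) (3,2) (4,2) (4,1) (3,1) (2,1) (2,2) (1,2) | (4,3) (4,4) (3,4) (3,3) (3,2) (4,2) (4,1) (3,1) (2,1) (2,2) (2,3) (2,4) (1,4) (1,3) (1,2).
That gives 2 routes.

2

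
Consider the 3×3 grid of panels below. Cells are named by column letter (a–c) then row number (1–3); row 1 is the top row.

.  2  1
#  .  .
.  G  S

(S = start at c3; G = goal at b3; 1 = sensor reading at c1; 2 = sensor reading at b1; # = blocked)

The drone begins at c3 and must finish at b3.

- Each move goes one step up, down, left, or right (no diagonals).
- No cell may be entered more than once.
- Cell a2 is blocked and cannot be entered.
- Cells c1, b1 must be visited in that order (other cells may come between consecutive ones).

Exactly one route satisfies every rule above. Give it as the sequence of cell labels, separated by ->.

The waypoints must appear in the order c1, b1, with no cell reused.
Route from c3: up 2 to c1, left 1 to b1, down 2 to b3 — 5 moves in all.
Check: order respected (1 at step 2, 2 at step 3).

c3 -> c2 -> c1 -> b1 -> b2 -> b3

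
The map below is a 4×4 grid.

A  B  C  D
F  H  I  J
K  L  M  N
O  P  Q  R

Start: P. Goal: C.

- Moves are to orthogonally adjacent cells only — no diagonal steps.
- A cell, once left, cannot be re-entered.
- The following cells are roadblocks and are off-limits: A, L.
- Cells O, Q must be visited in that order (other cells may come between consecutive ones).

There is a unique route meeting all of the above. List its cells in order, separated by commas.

The waypoints must appear in the order O, Q, with no cell reused.
Route from P: left to O, 2× up (reaching F), 2× right (reaching I), 2× down (reaching Q), right to R, 3× up (reaching D), left to C — 12 moves in all.
Check: order respected (O at step 1, Q at step 7).

P, O, K, F, H, I, M, Q, R, N, J, D, C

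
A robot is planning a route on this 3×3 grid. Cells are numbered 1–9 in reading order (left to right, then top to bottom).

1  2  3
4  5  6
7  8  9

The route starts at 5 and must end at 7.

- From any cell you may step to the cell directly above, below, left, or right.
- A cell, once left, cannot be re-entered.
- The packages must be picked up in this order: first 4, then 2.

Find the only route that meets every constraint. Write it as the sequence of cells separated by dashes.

The waypoints must appear in the order 4, 2, with no cell reused.
Route from 5: left to 4, up to 1, 2× right (reaching 3), 2× down (reaching 9), 2× left (reaching 7) — 8 moves in all.
Check: order respected (4 at step 1, 2 at step 3).

5 - 4 - 1 - 2 - 3 - 6 - 9 - 8 - 7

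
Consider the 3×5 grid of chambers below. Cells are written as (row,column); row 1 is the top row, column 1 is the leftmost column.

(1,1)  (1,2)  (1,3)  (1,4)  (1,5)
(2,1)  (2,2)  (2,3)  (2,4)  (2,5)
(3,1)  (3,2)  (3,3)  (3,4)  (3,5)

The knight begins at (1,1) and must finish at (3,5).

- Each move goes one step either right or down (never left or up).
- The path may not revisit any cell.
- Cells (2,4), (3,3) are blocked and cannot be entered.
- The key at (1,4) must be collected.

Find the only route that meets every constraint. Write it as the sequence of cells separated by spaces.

(1,1) (1,2) (1,3) (1,4) (1,5) (2,5) (3,5)

Moves only go right or down, so the column and row indices never decrease.
Route from (1,1): right 4 to (1,5), down 2 to (3,5) — 6 moves in all.
Check: all required cells visited.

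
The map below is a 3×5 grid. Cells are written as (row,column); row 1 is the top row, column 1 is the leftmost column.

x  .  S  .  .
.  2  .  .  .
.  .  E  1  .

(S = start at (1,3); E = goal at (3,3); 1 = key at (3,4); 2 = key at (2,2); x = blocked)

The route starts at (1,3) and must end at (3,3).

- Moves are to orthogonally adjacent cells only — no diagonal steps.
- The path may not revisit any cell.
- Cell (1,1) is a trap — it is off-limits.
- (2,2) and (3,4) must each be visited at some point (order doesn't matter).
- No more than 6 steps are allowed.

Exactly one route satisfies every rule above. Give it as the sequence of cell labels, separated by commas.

(1,3), (1,2), (2,2), (2,3), (2,4), (3,4), (3,3)

The 6-move cap with required stops at (2,2), (3,4) leaves no slack for detours.
Route from (1,3): left 1 to (1,2), down 1 to (2,2), right 2 to (2,4), down 1 to (3,4), left 1 to (3,3) — 6 moves in all.
Check: all required cells visited; 6 ≤ 6 moves.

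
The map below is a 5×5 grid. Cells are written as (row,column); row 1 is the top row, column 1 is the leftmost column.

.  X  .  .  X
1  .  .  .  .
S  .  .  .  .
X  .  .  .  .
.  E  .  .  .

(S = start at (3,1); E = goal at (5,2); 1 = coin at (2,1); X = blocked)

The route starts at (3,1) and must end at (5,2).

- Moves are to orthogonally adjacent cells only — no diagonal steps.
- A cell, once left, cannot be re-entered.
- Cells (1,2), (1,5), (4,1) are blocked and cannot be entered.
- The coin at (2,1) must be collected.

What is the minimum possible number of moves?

Any route passes through (2,1) somewhere between (3,1) and (5,2). Summing Manhattan distances along the two legs ((3,1) → (2,1) → (5,2)) gives a lower bound of 1 + 4 = 5 moves.
A route of 5 moves achieves this: (3,1) → (2,1) → (2,2) → (3,2) → (4,2) → (5,2).
Since 5 matches the lower bound, it is optimal.

5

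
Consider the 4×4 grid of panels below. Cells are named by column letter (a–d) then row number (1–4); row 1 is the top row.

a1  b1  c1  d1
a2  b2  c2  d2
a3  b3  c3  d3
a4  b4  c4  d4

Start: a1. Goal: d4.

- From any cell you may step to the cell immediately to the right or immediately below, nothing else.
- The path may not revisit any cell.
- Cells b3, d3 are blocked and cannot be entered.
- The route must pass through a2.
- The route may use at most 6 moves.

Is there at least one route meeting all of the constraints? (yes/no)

One route that works: a1 → a2 → a3 → a4 → b4 → c4 → d4.

yes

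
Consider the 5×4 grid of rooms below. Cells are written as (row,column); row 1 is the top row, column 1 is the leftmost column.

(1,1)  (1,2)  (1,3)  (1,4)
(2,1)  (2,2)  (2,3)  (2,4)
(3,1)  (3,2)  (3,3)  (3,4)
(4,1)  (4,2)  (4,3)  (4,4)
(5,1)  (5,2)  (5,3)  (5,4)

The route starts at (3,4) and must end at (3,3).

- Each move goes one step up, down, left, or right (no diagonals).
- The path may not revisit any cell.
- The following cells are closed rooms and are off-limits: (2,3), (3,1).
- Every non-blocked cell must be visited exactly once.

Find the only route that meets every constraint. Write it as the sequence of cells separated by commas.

(3,4), (2,4), (1,4), (1,3), (1,2), (1,1), (2,1), (2,2), (3,2), (4,2), (4,1), (5,1), (5,2), (5,3), (5,4), (4,4), (4,3), (3,3)

Need to visit all 18 open cells exactly once, starting at (3,4) and ending at (3,3).
Cell (1,1) has only two open neighbours ((2,1) and (1,2)), so the path must pass straight through it: one of those is the cell it's entered from and the other is where it exits.
Route from (3,4): 2× up (reaching (1,4)), 3× left (reaching (1,1)), down to (2,1), right to (2,2), 2× down (reaching (4,2)), left to (4,1), down to (5,1), 3× right (reaching (5,4)), up to (4,4), left to (4,3), up to (3,3) — 17 moves in all.
Check: all 18 open cells covered.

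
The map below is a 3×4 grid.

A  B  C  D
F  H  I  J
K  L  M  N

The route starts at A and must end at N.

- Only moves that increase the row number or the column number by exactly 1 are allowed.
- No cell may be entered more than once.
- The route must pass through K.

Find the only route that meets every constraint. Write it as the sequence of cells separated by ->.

Moves only go right or down, so the column and row indices never decrease.
Route from A: 2× down (reaching K), 3× right (reaching N) — 5 moves in all.
Check: all required cells visited.

A -> F -> K -> L -> M -> N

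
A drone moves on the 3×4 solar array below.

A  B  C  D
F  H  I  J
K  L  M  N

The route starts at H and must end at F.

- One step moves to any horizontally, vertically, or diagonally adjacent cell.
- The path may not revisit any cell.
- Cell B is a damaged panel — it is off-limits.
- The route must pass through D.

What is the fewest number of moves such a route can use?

Any route passes through D somewhere between H and F. Summing Chebyshev distances along the two legs (H → D → F) gives a lower bound of 2 + 3 = 5 moves.
A route of 5 moves achieves this: H → C → D → I → L → F.
Since 5 matches the lower bound, it is optimal.

5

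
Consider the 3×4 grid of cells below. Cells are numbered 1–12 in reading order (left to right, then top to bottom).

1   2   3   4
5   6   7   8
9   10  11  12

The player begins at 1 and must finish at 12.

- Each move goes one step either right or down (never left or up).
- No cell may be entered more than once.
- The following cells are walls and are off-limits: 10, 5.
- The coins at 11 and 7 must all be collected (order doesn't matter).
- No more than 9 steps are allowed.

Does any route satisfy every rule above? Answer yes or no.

yes

One route that works: 1 → 2 → 6 → 7 → 11 → 12.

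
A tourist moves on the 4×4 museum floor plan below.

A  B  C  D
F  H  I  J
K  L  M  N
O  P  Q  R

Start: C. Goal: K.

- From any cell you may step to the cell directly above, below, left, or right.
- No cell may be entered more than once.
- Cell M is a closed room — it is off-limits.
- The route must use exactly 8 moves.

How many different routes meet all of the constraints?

7

Need simple routes of exactly 8 moves from C to K (Manhattan distance 4, so 2 moves are spent on a detour and 2 undoing it).
Enumerating: C I J N R Q P L K | C I J N R Q P O K | C B A F H L P O K | C D J N R Q P L K | C D J N R Q P O K | C D J I H B A F K | C D J I H L P O K.
That gives 7 routes.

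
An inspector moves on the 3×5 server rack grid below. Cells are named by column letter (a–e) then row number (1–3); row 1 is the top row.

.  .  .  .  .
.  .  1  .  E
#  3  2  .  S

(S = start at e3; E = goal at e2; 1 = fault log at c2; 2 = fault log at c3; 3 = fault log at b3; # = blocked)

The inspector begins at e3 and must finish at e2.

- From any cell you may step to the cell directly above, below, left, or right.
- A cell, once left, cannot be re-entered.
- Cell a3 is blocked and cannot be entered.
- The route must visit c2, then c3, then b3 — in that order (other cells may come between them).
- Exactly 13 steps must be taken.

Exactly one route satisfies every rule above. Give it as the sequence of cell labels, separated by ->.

e3 -> d3 -> d2 -> c2 -> c3 -> b3 -> b2 -> a2 -> a1 -> b1 -> c1 -> d1 -> e1 -> e2

The waypoints must appear in the order c2, c3, b3, with no cell reused.
Route from e3: left to d3, up to d2, left to c2, down to c3, left to b3, up to b2, left to a2, up to a1, 4× right (reaching e1), down to e2 — 13 moves in all.
Check: order respected (1 at step 3, 2 at step 4, 3 at step 5); 13 moves as required.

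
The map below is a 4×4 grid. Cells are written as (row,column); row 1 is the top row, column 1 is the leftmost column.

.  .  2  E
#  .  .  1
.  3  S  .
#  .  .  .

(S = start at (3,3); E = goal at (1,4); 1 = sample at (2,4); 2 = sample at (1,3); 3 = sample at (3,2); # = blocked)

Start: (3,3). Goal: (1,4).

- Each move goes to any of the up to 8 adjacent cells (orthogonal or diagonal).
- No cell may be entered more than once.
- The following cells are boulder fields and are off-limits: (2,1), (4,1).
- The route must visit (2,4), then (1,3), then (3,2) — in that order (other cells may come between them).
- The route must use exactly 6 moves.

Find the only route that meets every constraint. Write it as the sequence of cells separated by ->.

The waypoints must appear in the order (2,4), (1,3), (3,2), with no cell reused.
Route from (3,3): up-right to (2,4), up-left to (1,3), down-left to (2,2), down to (3,2), 2× up-right (reaching (1,4)) — 6 moves in all.
Check: order respected (1 at step 1, 2 at step 2, 3 at step 4); 6 moves as required.

(3,3) -> (2,4) -> (1,3) -> (2,2) -> (3,2) -> (2,3) -> (1,4)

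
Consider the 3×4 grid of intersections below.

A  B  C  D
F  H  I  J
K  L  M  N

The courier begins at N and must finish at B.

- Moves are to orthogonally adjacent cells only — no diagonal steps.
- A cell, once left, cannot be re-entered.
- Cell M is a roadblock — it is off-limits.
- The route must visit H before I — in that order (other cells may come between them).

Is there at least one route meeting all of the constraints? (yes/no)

Ignoring the required order, 6 revisit-free routes from N to B pass through all of H and I; the waypoint orders that occur are I → H (6) — never H → I.

no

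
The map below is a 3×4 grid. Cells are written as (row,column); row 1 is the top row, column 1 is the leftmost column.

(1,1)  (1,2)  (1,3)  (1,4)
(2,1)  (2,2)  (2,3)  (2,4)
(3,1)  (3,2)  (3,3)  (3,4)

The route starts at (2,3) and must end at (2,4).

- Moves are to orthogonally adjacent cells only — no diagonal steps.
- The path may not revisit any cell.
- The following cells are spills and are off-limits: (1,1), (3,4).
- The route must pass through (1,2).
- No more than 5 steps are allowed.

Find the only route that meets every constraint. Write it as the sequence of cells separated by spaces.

(2,3) (2,2) (1,2) (1,3) (1,4) (2,4)

The 5-move cap with required stops at (1,2) leaves no slack for detours.
Route from (2,3): left 1 to (2,2), up 1 to (1,2), right 2 to (1,4), down 1 to (2,4) — 5 moves in all.
Check: all required cells visited; 5 ≤ 5 moves.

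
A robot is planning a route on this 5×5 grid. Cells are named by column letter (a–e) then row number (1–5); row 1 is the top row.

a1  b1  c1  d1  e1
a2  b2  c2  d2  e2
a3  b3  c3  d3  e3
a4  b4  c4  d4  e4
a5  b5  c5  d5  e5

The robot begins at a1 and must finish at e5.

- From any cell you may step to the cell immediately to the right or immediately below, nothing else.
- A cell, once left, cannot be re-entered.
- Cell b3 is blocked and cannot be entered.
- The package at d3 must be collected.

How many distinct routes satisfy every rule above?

A right/down-only route from a1 to e5 makes exactly 4 down-moves and 4 right-moves in some order.
With no other constraints that would be C(8,4) = 70 routes.
Split at d3 and multiply the segment counts (each segment already excludes blocked cells): a1→d3: 7; d3→e5: 3; product = 21.
That gives 21 routes.

21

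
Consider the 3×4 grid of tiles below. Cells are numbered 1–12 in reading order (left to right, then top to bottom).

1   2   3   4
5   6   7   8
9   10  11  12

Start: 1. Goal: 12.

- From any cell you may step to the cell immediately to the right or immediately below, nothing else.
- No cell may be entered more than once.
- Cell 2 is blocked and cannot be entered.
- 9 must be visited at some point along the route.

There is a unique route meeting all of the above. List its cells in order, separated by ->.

1 -> 5 -> 9 -> 10 -> 11 -> 12

Moves only go right or down, so the column and row indices never decrease.
Route from 1: 2× down (reaching 9), 3× right (reaching 12) — 5 moves in all.
Check: all required cells visited.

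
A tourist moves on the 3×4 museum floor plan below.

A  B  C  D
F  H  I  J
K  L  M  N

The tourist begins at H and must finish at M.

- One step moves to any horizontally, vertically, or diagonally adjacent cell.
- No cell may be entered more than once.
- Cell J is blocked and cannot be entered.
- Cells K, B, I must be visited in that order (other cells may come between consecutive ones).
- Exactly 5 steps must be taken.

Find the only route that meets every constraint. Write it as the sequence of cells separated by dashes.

The waypoints must appear in the order K, B, I, with no cell reused.
Route from H: down-left to K, up to F, up-right to B, down-right to I, down to M — 5 moves in all.
Check: order respected (K at step 1, B at step 3, I at step 4); 5 moves as required.

H - K - F - B - I - M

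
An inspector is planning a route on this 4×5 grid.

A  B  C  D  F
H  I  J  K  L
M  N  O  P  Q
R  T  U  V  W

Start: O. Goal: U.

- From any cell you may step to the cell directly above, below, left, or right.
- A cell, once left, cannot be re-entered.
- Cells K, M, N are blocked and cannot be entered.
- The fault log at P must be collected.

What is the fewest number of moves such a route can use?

3

Any route passes through P somewhere between O and U. Summing Manhattan distances along the two legs (O → P → U) gives a lower bound of 1 + 2 = 3 moves.
A route of 3 moves achieves this: O → P → V → U.
Since 3 matches the lower bound, it is optimal.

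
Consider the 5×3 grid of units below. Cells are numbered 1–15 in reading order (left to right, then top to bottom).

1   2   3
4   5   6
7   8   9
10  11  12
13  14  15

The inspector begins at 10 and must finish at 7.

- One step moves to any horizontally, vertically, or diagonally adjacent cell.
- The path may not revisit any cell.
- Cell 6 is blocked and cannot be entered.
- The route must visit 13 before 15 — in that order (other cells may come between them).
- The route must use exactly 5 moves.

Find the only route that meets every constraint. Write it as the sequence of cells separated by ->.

The waypoints must appear in the order 13, 15, with no cell reused.
Route from 10: down to 13, 2× right (reaching 15), 2× up-left (reaching 7) — 5 moves in all.
Check: order respected (13 at step 1, 15 at step 3); 5 moves as required.

10 -> 13 -> 14 -> 15 -> 11 -> 7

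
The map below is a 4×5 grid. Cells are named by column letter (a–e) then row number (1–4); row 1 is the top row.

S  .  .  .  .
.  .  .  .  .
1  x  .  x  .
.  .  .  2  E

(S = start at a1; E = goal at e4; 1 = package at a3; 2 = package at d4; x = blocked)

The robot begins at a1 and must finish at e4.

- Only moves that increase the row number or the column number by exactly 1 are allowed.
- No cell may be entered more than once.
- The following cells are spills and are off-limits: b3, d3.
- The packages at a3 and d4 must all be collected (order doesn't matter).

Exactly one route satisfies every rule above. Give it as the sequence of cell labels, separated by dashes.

a1 - a2 - a3 - a4 - b4 - c4 - d4 - e4

Moves only go right or down, so the column and row indices never decrease.
Route from a1: 3× down (reaching a4), 4× right (reaching e4) — 7 moves in all.
Check: all required cells visited.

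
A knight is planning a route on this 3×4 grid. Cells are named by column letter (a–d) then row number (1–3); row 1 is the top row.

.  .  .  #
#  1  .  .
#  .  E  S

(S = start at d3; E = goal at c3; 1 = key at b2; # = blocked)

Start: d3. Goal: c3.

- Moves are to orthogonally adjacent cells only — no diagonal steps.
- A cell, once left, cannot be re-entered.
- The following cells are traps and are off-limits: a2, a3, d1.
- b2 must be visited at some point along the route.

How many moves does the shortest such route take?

5

Any route passes through b2 somewhere between d3 and c3. Summing Manhattan distances along the two legs (d3 → b2 → c3) gives a lower bound of 3 + 2 = 5 moves.
A route of 5 moves achieves this: d3 → d2 → c2 → b2 → b3 → c3.
Since 5 matches the lower bound, it is optimal.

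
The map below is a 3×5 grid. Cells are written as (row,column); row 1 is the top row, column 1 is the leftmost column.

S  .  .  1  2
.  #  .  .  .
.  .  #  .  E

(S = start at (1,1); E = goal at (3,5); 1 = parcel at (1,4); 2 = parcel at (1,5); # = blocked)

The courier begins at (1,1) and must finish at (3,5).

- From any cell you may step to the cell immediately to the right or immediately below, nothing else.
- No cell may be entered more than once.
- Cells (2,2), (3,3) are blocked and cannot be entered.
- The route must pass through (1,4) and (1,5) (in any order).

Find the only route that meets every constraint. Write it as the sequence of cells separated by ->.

Moves only go right or down, so the column and row indices never decrease.
Route from (1,1): 4× right (reaching (1,5)), 2× down (reaching (3,5)) — 6 moves in all.
Check: all required cells visited.

(1,1) -> (1,2) -> (1,3) -> (1,4) -> (1,5) -> (2,5) -> (3,5)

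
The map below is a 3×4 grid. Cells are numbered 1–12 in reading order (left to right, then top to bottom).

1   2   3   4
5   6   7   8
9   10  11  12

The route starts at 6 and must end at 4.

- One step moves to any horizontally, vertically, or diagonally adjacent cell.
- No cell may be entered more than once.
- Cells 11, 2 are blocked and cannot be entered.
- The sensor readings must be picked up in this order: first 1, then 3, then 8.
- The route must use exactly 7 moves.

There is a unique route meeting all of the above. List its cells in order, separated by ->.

6 -> 1 -> 5 -> 10 -> 7 -> 3 -> 8 -> 4

The waypoints must appear in the order 1, 3, 8, with no cell reused.
Route from 6: up-left to 1, down to 5, down-right to 10, up-right to 7, up to 3, down-right to 8, up to 4 — 7 moves in all.
Check: order respected (1 at step 1, 3 at step 5, 8 at step 6); 7 moves as required.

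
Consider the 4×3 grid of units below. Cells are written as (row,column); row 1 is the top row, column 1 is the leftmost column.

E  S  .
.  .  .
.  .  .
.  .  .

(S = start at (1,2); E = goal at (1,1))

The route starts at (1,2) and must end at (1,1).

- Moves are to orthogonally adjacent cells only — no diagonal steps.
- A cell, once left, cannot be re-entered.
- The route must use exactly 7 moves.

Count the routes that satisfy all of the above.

Need simple routes of exactly 7 moves from (1,2) to (1,1) (Manhattan distance 1, so 3 moves are spent on a detour and 3 undoing it).
Enumerating: (1,2) (2,2) (3,2) (4,2) (4,1) (3,1) (2,1) (1,1) | (1,2) (2,2) (2,3) (3,3) (3,2) (3,1) (2,1) (1,1) | (1,2) (1,3) (2,3) (3,3) (3,2) (2,2) (2,1) (1,1) | (1,2) (1,3) (2,3) (3,3) (3,2) (3,1) (2,1) (1,1) | (1,2) (1,3) (2,3) (2,2) (3,2) (3,1) (2,1) (1,1).
That gives 5 routes.

5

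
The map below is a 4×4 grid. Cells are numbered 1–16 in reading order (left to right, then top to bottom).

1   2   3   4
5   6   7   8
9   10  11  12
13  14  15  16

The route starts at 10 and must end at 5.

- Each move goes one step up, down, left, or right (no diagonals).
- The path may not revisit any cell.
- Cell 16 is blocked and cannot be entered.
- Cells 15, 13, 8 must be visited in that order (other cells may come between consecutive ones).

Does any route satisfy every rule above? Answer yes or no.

Ignoring the required order, 15 revisit-free routes from 10 to 5 pass through all of 15, 13, and 8; the waypoint orders that occur are 13 → 15 → 8 (10); 8 → 15 → 13 (5) — never 15 → 13 → 8.

no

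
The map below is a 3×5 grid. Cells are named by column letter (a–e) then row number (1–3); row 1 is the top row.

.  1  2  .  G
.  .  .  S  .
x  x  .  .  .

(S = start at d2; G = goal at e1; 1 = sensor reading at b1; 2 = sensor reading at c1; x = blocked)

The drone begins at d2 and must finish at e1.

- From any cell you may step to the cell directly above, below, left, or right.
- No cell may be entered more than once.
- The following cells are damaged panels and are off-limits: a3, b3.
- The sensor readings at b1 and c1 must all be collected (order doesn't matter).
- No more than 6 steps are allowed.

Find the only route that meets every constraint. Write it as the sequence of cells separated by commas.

d2, c2, b2, b1, c1, d1, e1

Any route must reach b1 and c1 and still end at e1 within 6 moves, so the order of the required stops is forced.
Route from d2: left 2 to b2, up 1 to b1, right 3 to e1 — 6 moves in all.
Check: all required cells visited; 6 ≤ 6 moves.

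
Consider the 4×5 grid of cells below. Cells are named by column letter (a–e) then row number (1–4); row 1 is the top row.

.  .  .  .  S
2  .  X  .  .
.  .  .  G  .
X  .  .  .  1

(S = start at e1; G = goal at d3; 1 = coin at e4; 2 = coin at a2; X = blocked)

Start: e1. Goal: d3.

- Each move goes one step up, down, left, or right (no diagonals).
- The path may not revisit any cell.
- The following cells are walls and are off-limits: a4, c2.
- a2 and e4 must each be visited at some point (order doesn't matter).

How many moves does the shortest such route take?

13

Any route passes through a2 and e4 in some order between e1 and d3. Summing Manhattan distances along each leg and taking the cheapest ordering (e1 → e4 → a2 → d3) gives a lower bound of 3 + 6 + 4 = 13 moves.
A route of 13 moves achieves this: e1 → d1 → c1 → b1 → b2 → a2 → a3 → b3 → b4 → c4 → d4 → e4 → e3 → d3.
Since 13 matches the lower bound, it is optimal.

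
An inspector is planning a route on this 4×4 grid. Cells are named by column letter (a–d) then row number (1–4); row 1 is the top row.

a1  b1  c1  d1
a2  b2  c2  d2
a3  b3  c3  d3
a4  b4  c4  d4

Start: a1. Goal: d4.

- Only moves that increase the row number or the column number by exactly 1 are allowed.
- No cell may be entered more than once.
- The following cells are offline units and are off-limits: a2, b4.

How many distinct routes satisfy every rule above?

A right/down-only route from a1 to d4 makes exactly 3 down-moves and 3 right-moves in some order.
With no other constraints that would be C(6,3) = 20 routes.
Subtract routes through each blocked cell (inclusion–exclusion for overlaps): − through a2: 10 − through b4: 4 + through a2&b4: 3 → 9.
That gives 9 routes.

9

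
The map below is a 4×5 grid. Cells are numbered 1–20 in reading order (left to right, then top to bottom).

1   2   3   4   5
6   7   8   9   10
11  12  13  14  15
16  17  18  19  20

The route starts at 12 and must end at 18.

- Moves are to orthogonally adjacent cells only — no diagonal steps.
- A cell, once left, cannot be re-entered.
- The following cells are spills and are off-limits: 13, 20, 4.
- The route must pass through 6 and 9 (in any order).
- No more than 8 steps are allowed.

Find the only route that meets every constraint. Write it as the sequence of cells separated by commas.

12, 11, 6, 7, 8, 9, 14, 19, 18

Any route must reach 6 and 9 and still end at 18 within 8 moves, so the order of the required stops is forced.
Route from 12: left to 11, up to 6, 3× right (reaching 9), 2× down (reaching 19), left to 18 — 8 moves in all.
Check: all required cells visited; 8 ≤ 8 moves.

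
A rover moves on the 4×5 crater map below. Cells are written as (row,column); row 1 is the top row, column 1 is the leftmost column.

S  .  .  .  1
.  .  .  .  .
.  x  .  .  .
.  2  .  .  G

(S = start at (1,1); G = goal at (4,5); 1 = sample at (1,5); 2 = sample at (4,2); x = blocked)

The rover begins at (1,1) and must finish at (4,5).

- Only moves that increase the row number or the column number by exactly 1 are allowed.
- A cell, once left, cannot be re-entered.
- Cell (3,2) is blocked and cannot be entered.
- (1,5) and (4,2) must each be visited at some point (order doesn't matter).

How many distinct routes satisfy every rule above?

0

A right/down-only route from (1,1) to (4,5) makes exactly 3 down-moves and 4 right-moves in some order.
With no other constraints that would be C(7,3) = 35 routes.
(4,2) is below but to the left of (1,5): going (1,5) → (4,2) would need a leftward move and (4,2) → (1,5) an upward move, so no right/down-only route can visit both required cells.
No route satisfies every constraint, so the count is 0.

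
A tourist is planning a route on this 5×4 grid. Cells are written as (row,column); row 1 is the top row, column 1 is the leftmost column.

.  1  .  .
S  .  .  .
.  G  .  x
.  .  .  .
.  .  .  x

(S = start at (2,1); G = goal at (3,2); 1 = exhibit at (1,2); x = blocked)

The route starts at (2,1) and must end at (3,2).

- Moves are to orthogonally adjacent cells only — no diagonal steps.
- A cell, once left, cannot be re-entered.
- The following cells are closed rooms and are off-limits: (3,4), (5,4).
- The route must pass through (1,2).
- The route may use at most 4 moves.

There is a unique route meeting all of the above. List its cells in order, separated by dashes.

(2,1) - (1,1) - (1,2) - (2,2) - (3,2)

The 4-move cap with required stops at (1,2) leaves no slack for detours.
Route from (2,1): up to (1,1), right to (1,2), 2× down (reaching (3,2)) — 4 moves in all.
Check: all required cells visited; 4 ≤ 4 moves.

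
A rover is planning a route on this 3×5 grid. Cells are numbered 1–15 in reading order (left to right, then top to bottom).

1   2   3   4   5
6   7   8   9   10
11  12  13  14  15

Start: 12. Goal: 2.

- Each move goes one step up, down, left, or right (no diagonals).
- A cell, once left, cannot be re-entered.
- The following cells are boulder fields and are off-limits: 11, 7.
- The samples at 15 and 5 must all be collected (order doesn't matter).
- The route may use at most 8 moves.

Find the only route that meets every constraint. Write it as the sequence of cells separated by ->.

12 -> 13 -> 14 -> 15 -> 10 -> 5 -> 4 -> 3 -> 2

Any route must reach 15 and 5 and still end at 2 within 8 moves, so the order of the required stops is forced.
Route from 12: 3× right (reaching 15), 2× up (reaching 5), 3× left (reaching 2) — 8 moves in all.
Check: all required cells visited; 8 ≤ 8 moves.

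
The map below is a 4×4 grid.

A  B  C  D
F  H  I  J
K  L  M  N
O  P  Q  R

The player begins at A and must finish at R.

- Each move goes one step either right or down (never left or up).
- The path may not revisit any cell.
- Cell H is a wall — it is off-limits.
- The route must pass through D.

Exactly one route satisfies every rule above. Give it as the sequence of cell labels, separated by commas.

Moves only go right or down, so the column and row indices never decrease.
Route from A: right 3 to D, down 3 to R — 6 moves in all.
Check: all required cells visited.

A, B, C, D, J, N, R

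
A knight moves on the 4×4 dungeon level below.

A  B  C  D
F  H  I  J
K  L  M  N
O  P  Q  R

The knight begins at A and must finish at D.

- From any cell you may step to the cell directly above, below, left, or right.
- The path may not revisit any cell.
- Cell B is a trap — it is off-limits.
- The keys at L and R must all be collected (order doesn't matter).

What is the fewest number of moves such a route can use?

9

Any route passes through L and R in some order between A and D. Summing Manhattan distances along each leg and taking the cheapest ordering (A → L → R → D) gives a lower bound of 3 + 3 + 3 = 9 moves.
A route of 9 moves achieves this: A → F → K → L → P → Q → R → N → J → D.
Since 9 matches the lower bound, it is optimal.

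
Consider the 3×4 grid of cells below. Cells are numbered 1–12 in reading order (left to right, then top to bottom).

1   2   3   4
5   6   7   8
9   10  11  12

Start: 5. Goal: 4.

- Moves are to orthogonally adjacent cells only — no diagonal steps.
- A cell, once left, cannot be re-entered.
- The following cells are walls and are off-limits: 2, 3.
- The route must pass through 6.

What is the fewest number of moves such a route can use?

Any route passes through 6 somewhere between 5 and 4. Summing Manhattan distances along the two legs (5 → 6 → 4) gives a lower bound of 1 + 3 = 4 moves.
A route of 4 moves achieves this: 5 → 6 → 7 → 8 → 4.
Since 4 matches the lower bound, it is optimal.

4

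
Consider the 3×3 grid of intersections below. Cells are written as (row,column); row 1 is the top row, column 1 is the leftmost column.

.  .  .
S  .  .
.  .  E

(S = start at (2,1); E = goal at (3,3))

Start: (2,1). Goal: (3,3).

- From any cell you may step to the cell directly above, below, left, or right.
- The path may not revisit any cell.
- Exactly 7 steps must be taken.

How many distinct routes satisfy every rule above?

2

Need simple routes of exactly 7 moves from (2,1) to (3,3) (Manhattan distance 3, so 2 moves are spent on a detour and 2 undoing it).
Enumerating: (2,1) (1,1) (1,2) (1,3) (2,3) (2,2) (3,2) (3,3) | (2,1) (3,1) (3,2) (2,2) (1,2) (1,3) (2,3) (3,3).
That gives 2 routes.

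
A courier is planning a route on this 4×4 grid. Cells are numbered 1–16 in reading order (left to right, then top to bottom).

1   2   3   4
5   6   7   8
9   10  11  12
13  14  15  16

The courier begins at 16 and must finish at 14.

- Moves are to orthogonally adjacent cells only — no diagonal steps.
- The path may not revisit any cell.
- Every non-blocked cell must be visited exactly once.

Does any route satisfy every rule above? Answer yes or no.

no

Colour the cells like a checkerboard: each orthogonal step flips colour, so a Hamiltonian route alternates colours. Here there are 8 cells of one colour and 8 of the other, with start on the same colour as the goal — the counts and endpoints can't be arranged into an alternating sequence of length 16, so no Hamiltonian route exists.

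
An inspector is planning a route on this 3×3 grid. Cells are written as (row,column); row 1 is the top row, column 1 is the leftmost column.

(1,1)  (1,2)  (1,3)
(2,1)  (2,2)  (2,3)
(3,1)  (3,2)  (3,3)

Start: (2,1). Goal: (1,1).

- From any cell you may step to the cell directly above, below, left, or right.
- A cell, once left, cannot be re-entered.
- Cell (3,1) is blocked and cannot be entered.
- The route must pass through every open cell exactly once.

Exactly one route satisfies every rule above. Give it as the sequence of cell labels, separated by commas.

(2,1), (2,2), (3,2), (3,3), (2,3), (1,3), (1,2), (1,1)

Need to visit all 8 open cells exactly once, starting at (2,1) and ending at (1,1).
Cell (1,3) has only two open neighbours ((2,3) and (1,2)), so the path must pass straight through it: one of those is the cell it's entered from and the other is where it exits.
Route from (2,1): right to (2,2), down to (3,2), right to (3,3), 2× up (reaching (1,3)), 2× left (reaching (1,1)) — 7 moves in all.
Check: all 8 open cells covered.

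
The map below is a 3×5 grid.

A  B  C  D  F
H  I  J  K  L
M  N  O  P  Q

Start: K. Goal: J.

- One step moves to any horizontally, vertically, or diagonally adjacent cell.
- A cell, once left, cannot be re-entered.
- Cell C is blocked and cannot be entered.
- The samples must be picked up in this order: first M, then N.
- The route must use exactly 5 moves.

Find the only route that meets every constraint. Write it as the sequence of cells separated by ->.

K -> O -> I -> M -> N -> J

The waypoints must appear in the order M, N, with no cell reused.
Route from K: down-left 1 to O, up-left 1 to I, down-left 1 to M, right 1 to N, up-right 1 to J — 5 moves in all.
Check: order respected (M at step 3, N at step 4); 5 moves as required.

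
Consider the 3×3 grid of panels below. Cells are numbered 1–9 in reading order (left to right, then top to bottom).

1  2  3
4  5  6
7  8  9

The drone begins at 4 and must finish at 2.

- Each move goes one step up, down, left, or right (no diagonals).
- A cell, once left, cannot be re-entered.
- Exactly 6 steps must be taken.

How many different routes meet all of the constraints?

4

Need simple routes of exactly 6 moves from 4 to 2 (Manhattan distance 2, so 2 moves are spent on a detour and 2 undoing it).
Enumerating: 4 7 8 5 6 3 2 | 4 7 8 9 6 3 2 | 4 7 8 9 6 5 2 | 4 5 8 9 6 3 2.
That gives 4 routes.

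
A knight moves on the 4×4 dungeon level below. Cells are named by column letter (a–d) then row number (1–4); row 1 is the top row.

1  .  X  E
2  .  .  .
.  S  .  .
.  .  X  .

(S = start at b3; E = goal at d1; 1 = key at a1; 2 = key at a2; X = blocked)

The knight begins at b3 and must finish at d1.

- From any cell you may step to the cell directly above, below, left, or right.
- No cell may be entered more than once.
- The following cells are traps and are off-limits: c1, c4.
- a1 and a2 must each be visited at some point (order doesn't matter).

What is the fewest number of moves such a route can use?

8

Any route passes through a1 and a2 in some order between b3 and d1. Summing Manhattan distances along each leg and taking the cheapest ordering (b3 → a2 → a1 → d1) gives a lower bound of 2 + 1 + 3 = 6 moves.
That bound ignores the blocked cells. Measuring each leg by the fewest moves that actually steer around them (b3→a1: 3; a1→a2: 1; a2→d1: 4) raises the lower bound to 8.
A route of 8 moves exists: b3 → a3 → a2 → a1 → b1 → b2 → c2 → d2 → d1.
Since 8 matches that lower bound, it is optimal.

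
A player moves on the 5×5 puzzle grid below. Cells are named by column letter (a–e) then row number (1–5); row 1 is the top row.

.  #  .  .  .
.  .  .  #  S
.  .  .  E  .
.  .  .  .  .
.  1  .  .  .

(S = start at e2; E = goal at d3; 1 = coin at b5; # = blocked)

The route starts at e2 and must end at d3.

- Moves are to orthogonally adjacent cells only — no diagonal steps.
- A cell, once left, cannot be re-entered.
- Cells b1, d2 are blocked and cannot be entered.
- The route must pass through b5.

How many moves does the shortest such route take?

10

Any route passes through b5 somewhere between e2 and d3. Summing Manhattan distances along the two legs (e2 → b5 → d3) gives a lower bound of 6 + 4 = 10 moves.
A route of 10 moves achieves this: e2 → e3 → e4 → e5 → d5 → c5 → b5 → b4 → b3 → c3 → d3.
Since 10 matches the lower bound, it is optimal.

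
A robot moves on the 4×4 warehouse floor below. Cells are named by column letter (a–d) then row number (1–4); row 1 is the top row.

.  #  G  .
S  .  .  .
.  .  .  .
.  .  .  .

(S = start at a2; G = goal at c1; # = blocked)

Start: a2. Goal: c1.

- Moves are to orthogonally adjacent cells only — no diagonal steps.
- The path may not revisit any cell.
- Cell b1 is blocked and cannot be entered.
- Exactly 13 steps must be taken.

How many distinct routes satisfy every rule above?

Need simple routes of exactly 13 moves from a2 to c1 (Manhattan distance 3, so 5 moves are spent on a detour and 5 undoing it).
Enumerating: a2 a3 a4 b4 b3 b2 c2 c3 c4 d4 d3 d2 d1 c1 | a2 a3 a4 b4 c4 d4 d3 c3 b3 b2 c2 d2 d1 c1 | a2 b2 b3 a3 a4 b4 c4 d4 d3 c3 c2 d2 d1 c1 | a2 b2 c2 c3 b3 a3 a4 b4 c4 d4 d3 d2 d1 c1.
That gives 4 routes.

4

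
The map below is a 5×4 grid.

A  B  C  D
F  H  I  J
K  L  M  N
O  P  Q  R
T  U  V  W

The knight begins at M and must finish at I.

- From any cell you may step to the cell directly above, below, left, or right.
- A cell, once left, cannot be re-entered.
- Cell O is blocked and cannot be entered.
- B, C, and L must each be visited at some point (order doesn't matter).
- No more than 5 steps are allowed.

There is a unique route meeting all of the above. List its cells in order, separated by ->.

Any route must reach B, C, and L and still end at I within 5 moves, so the order of the required stops is forced.
Route from M: left 1 to L, up 2 to B, right 1 to C, down 1 to I — 5 moves in all.
Check: all required cells visited; 5 ≤ 5 moves.

M -> L -> H -> B -> C -> I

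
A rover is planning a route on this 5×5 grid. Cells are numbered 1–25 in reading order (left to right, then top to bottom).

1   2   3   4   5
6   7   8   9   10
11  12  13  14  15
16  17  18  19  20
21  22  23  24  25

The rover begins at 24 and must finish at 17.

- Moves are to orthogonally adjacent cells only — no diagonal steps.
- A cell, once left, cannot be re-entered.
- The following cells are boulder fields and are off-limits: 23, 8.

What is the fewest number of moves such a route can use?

3

The Manhattan distance from 24 to 17 is |5−4| + |4−2| = 3, so at least 3 moves are needed.
A route of 3 moves achieves this: 24 → 19 → 18 → 17.
Since 3 matches the lower bound, it is optimal.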